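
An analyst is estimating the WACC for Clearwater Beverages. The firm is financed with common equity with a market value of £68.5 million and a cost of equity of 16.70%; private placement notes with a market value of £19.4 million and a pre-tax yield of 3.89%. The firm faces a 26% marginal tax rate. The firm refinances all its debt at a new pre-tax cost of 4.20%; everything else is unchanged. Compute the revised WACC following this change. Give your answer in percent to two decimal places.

13.70%

After the change:
Total capital V = 68.5 + 19.4 = 87.9.
Equity: weight = 68.5/87.9 = 0.7793; cost = 16.7%.
Private placement notes: weight = 19.4/87.9 = 0.2207; after-tax cost = 4.2% × (1 − 26%) = 3.1080%.
WACC = 0.7793 × 16.7000% + 0.2207 × 3.1080% = 13.7002%.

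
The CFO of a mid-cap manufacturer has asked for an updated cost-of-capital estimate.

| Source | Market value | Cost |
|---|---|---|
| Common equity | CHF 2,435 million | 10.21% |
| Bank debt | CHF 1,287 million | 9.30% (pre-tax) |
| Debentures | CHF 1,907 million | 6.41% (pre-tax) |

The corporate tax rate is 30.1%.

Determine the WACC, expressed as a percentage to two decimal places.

Total capital V = 2435 + 1287 + 1907 = 5629.
Equity: weight = 2435/5629 = 0.4326; cost = 10.21%.
Bank debt: weight = 1287/5629 = 0.2286; after-tax cost = 9.3% × (1 − 30.1%) = 6.5007%.
Debentures: weight = 1907/5629 = 0.3388; after-tax cost = 6.41% × (1 − 30.1%) = 4.4806%.
WACC = 0.4326 × 10.2100% + 0.2286 × 6.5007% + 0.3388 × 4.4806% = 7.4209%.

7.42%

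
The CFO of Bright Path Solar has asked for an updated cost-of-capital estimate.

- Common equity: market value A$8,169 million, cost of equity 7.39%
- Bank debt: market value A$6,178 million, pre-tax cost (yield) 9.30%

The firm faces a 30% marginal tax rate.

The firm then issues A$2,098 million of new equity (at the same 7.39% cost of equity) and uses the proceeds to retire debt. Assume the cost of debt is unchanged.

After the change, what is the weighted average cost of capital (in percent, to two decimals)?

7.14%

After the change:
Total capital V = 10267 + 4080 = 14347.
Equity: weight = 10267/14347 = 0.7156; cost = 7.39%.
Bank debt: weight = 4080/14347 = 0.2844; after-tax cost = 9.3% × (1 − 30%) = 6.5100%.
WACC = 0.7156 × 7.3900% + 0.2844 × 6.5100% = 7.1397%.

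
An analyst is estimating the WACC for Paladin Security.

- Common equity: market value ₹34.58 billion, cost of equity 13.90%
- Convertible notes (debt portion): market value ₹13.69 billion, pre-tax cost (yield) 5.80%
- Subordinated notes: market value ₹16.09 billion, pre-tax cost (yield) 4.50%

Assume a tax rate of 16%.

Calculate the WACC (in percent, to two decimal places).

9.45%

Total capital V = 34.58 + 13.69 + 16.09 = 64.36.
Equity: weight = 34.58/64.36 = 0.5373; cost = 13.9%.
Convertible notes (debt portion): weight = 13.69/64.36 = 0.2127; after-tax cost = 5.8% × (1 − 16%) = 4.8720%.
Subordinated notes: weight = 16.09/64.36 = 0.2500; after-tax cost = 4.5% × (1 − 16%) = 3.7800%.
WACC = 0.5373 × 13.9000% + 0.2127 × 4.8720% + 0.2500 × 3.7800% = 9.4497%.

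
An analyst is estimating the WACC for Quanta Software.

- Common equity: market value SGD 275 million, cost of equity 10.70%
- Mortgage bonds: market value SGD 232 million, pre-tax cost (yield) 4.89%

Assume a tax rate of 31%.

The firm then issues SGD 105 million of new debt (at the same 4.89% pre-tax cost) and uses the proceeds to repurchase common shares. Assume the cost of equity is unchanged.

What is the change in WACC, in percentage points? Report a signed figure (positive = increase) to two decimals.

Current WACC:
Total capital V = 275 + 232 = 507.
Equity: weight = 275/507 = 0.5424; cost = 10.7%.
Mortgage bonds: weight = 232/507 = 0.4576; after-tax cost = 4.89% × (1 − 31%) = 3.3741%.
WACC = 0.5424 × 10.7000% + 0.4576 × 3.3741% = 7.3477%.
After the change:
Total capital V = 170 + 337 = 507.
Equity: weight = 170/507 = 0.3353; cost = 10.7%.
Mortgage bonds: weight = 337/507 = 0.6647; after-tax cost = 4.89% × (1 − 31%) = 3.3741%.
WACC = 0.3353 × 10.7000% + 0.6647 × 3.3741% = 5.8305%.
Change in WACC = 5.8305% − 7.3477% = -1.5172 pp.

-1.52 pp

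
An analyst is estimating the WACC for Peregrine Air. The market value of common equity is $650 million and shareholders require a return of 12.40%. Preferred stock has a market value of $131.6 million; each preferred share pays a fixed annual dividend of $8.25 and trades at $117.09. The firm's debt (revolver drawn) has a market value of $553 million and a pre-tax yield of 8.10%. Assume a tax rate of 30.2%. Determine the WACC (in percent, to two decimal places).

Cost of preferred: Rp = 8.25 / 117.09 = 7.0459%.
Total capital V = 650 + 131.6 + 553 = 1334.6.
Equity: weight = 650/1334.6 = 0.4870; cost = 12.4%.
Preferred: weight = 131.6/1334.6 = 0.0986; cost = 7.0459%.
Revolver drawn: weight = 553/1334.6 = 0.4144; after-tax cost = 8.1% × (1 − 30.2%) = 5.6538%.
WACC = 0.4870 × 12.4000% + 0.0986 × 7.0459% + 0.4144 × 5.6538% = 9.0767%.

9.08%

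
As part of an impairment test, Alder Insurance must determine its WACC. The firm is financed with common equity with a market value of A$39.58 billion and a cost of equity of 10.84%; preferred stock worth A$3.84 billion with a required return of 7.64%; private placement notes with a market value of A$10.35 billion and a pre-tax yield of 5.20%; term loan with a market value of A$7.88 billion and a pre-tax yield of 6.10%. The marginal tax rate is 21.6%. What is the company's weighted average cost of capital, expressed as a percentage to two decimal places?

8.73%

Total capital V = 39.58 + 3.84 + 10.35 + 7.88 = 61.65.
Equity: weight = 39.58/61.65 = 0.6420; cost = 10.84%.
Preferred: weight = 3.84/61.65 = 0.0623; cost = 7.64%.
Private placement notes: weight = 10.35/61.65 = 0.1679; after-tax cost = 5.2% × (1 − 21.6%) = 4.0768%.
Term loan: weight = 7.88/61.65 = 0.1278; after-tax cost = 6.1% × (1 − 21.6%) = 4.7824%.
WACC = 0.6420 × 10.8400% + 0.0623 × 7.6400% + 0.1679 × 4.0768% + 0.1278 × 4.7824% = 8.7310%.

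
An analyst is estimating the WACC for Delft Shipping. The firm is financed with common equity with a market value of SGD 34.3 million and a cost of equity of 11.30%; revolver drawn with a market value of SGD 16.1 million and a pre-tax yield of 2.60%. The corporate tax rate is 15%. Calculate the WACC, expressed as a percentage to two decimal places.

8.40%

Total capital V = 34.3 + 16.1 = 50.4.
Equity: weight = 34.3/50.4 = 0.6806; cost = 11.3%.
Revolver drawn: weight = 16.1/50.4 = 0.3194; after-tax cost = 2.6% × (1 − 15%) = 2.2100%.
WACC = 0.6806 × 11.3000% + 0.3194 × 2.2100% = 8.3963%.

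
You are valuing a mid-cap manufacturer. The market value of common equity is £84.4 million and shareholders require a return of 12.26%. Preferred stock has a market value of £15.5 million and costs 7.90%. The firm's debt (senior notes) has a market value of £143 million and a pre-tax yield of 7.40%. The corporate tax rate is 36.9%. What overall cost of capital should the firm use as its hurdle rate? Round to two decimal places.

7.51%

Total capital V = 84.4 + 15.5 + 143 = 242.9.
Equity: weight = 84.4/242.9 = 0.3475; cost = 12.26%.
Preferred: weight = 15.5/242.9 = 0.0638; cost = 7.9%.
Senior notes: weight = 143/242.9 = 0.5887; after-tax cost = 7.4% × (1 − 36.9%) = 4.6694%.
WACC = 0.3475 × 12.2600% + 0.0638 × 7.9000% + 0.5887 × 4.6694% = 7.5130%.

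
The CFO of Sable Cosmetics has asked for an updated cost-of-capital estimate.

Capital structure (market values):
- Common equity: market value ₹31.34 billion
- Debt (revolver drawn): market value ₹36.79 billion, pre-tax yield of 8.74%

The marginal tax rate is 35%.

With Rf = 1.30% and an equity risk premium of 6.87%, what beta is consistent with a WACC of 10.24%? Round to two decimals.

Total capital V = 31.34 + 36.79 = 68.13.
Equity weight = 31.34/68.13 = 0.4600.
Revolver drawn weight = 36.79/68.13 = 0.5400.
Debt contribution = 0.5400 × 8.74% × (1 − 35%) = 3.0677%.
Required equity contribution = 10.24% − 3.0677% = 7.1723%  ⇒  Re = 15.5918%.
CAPM: 15.5918% = 1.3% + β × 6.87%  ⇒  β = 2.0803.

2.08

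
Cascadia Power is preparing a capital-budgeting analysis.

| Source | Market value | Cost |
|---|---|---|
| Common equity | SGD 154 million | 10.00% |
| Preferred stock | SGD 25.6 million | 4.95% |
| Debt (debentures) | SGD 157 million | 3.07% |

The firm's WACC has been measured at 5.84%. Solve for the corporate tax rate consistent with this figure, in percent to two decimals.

Total capital V = 154 + 25.6 + 157 = 336.6.
Equity weight = 154/336.6 = 0.4575.
Preferred weight = 25.6/336.6 = 0.0761.
Debentures weight = 157/336.6 = 0.4664.
Equity contribution = 0.4575 × 10% = 4.5752%.
Preferred contribution = 0.0761 × 4.95% = 0.3765%.
Debt contribution must be 5.84% − 4.9516% = 0.8884%.
0.4664 × 3.07% × (1 − T) = 0.8884%  ⇒  (1 − T) = 0.6204.
T = 37.9605%.

37.96%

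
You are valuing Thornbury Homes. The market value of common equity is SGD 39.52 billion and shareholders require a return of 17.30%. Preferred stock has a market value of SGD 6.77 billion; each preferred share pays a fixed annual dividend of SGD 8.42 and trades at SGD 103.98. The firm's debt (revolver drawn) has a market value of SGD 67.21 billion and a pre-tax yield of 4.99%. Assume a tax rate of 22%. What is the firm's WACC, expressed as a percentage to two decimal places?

8.81%

Cost of preferred: Rp = 8.42 / 103.98 = 8.0977%.
Total capital V = 39.52 + 6.77 + 67.21 = 113.5.
Equity: weight = 39.52/113.5 = 0.3482; cost = 17.3%.
Preferred: weight = 6.77/113.5 = 0.0596; cost = 8.0977%.
Revolver drawn: weight = 67.21/113.5 = 0.5922; after-tax cost = 4.99% × (1 − 22%) = 3.8922%.
WACC = 0.3482 × 17.3000% + 0.0596 × 8.0977% + 0.5922 × 3.8922% = 8.8116%.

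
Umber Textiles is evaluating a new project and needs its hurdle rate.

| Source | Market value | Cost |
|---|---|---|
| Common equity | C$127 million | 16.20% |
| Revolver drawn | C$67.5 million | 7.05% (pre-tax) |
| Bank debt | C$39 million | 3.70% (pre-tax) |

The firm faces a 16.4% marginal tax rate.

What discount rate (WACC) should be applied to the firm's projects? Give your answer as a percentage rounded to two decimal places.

Total capital V = 127 + 67.5 + 39 = 233.5.
Equity: weight = 127/233.5 = 0.5439; cost = 16.2%.
Revolver drawn: weight = 67.5/233.5 = 0.2891; after-tax cost = 7.05% × (1 − 16.4%) = 5.8938%.
Bank debt: weight = 39/233.5 = 0.1670; after-tax cost = 3.7% × (1 − 16.4%) = 3.0932%.
WACC = 0.5439 × 16.2000% + 0.2891 × 5.8938% + 0.1670 × 3.0932% = 11.0315%.

11.03%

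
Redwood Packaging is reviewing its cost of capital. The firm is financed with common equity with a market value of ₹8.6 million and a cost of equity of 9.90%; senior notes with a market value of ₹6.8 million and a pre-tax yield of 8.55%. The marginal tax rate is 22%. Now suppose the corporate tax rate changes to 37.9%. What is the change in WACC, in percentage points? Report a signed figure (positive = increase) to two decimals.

Current WACC:
Total capital V = 8.6 + 6.8 = 15.4.
Equity: weight = 8.6/15.4 = 0.5584; cost = 9.9%.
Senior notes: weight = 6.8/15.4 = 0.4416; after-tax cost = 8.55% × (1 − 22%) = 6.6690%.
WACC = 0.5584 × 9.9000% + 0.4416 × 6.6690% = 8.4733%.
After the change:
Total capital V = 8.6 + 6.8 = 15.4.
Equity: weight = 8.6/15.4 = 0.5584; cost = 9.9%.
Senior notes: weight = 6.8/15.4 = 0.4416; after-tax cost = 8.55% × (1 − 37.9%) = 5.3096%.
WACC = 0.5584 × 9.9000% + 0.4416 × 5.3096% = 7.8730%.
Change in WACC = 7.8730% − 8.4733% = -0.6003 pp.

-0.60 pp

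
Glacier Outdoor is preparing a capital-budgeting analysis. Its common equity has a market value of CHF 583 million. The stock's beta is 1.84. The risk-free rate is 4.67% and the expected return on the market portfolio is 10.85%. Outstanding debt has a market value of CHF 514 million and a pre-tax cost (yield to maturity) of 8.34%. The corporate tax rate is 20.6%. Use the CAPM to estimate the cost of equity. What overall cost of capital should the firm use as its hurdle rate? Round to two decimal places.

11.63%

Market risk premium = 10.85% − 4.67% = 6.18%.
Cost of equity via CAPM: Re = 4.67% + 1.84 × 6.18% = 16.0412%.
Total capital V = 583 + 514 = 1097.
Equity: weight = 583/1097 = 0.5314; cost = 16.0412%.
Debt: weight = 514/1097 = 0.4686; after-tax cost = 8.34% × (1 − 20.6%) = 6.6220%.
WACC = 0.5314 × 16.0412% + 0.4686 × 6.6220% = 11.6278%.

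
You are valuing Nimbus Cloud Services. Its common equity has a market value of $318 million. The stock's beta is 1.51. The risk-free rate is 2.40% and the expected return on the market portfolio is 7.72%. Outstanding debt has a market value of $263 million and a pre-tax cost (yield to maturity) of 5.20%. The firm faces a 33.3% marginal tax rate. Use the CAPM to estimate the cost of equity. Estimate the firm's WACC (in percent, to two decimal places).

Market risk premium = 7.72% − 2.4% = 5.32%.
Cost of equity via CAPM: Re = 2.4% + 1.51 × 5.32% = 10.4332%.
Total capital V = 318 + 263 = 581.
Equity: weight = 318/581 = 0.5473; cost = 10.4332%.
Debt: weight = 263/581 = 0.4527; after-tax cost = 5.2% × (1 − 33.3%) = 3.4684%.
WACC = 0.5473 × 10.4332% + 0.4527 × 3.4684% = 7.2805%.

7.28%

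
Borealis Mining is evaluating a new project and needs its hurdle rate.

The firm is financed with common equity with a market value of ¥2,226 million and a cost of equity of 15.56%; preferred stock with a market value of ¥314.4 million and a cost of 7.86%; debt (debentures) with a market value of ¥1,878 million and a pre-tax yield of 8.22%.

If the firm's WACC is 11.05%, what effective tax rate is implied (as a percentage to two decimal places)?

Total capital V = 2226 + 314.4 + 1878 = 4418.4.
Equity weight = 2226/4418.4 = 0.5038.
Preferred weight = 314.4/4418.4 = 0.0712.
Debentures weight = 1878/4418.4 = 0.4250.
Equity contribution = 0.5038 × 15.56% = 7.8392%.
Preferred contribution = 0.0712 × 7.86% = 0.5593%.
Debt contribution must be 11.05% − 8.3985% = 2.6515%.
0.4250 × 8.22% × (1 − T) = 2.6515%  ⇒  (1 − T) = 0.7589.
T = 24.1080%.

24.11%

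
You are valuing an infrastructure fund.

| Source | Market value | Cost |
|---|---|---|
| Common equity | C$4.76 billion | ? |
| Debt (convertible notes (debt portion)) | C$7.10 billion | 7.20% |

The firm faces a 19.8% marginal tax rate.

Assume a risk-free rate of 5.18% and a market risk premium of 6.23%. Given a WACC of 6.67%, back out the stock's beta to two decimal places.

0.45

Total capital V = 4.76 + 7.1 = 11.86.
Equity weight = 4.76/11.86 = 0.4013.
Convertible notes (debt portion) weight = 7.1/11.86 = 0.5987.
Debt contribution = 0.5987 × 7.2% × (1 − 19.8%) = 3.4568%.
Required equity contribution = 6.67% − 3.4568% = 3.2132%  ⇒  Re = 8.0059%.
CAPM: 8.0059% = 5.18% + β × 6.23%  ⇒  β = 0.4536.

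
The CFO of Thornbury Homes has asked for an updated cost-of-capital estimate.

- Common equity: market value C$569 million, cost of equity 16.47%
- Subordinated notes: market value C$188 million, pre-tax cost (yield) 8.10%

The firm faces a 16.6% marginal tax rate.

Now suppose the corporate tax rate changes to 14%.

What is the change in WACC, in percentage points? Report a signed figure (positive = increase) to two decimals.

+0.05 pp

Current WACC:
Total capital V = 569 + 188 = 757.
Equity: weight = 569/757 = 0.7517; cost = 16.47%.
Subordinated notes: weight = 188/757 = 0.2483; after-tax cost = 8.1% × (1 − 16.6%) = 6.7554%.
WACC = 0.7517 × 16.4700% + 0.2483 × 6.7554% = 14.0574%.
After the change:
Total capital V = 569 + 188 = 757.
Equity: weight = 569/757 = 0.7517; cost = 16.47%.
Subordinated notes: weight = 188/757 = 0.2483; after-tax cost = 8.1% × (1 − 14%) = 6.9660%.
WACC = 0.7517 × 16.4700% + 0.2483 × 6.9660% = 14.1097%.
Change in WACC = 14.1097% − 14.0574% = 0.0523 pp.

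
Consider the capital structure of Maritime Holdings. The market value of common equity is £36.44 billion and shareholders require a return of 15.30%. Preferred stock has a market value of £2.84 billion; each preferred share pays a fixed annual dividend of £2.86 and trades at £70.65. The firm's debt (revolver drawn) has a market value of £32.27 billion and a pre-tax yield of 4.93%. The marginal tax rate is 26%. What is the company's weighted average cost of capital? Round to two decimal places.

9.60%

Cost of preferred: Rp = 2.86 / 70.65 = 4.0481%.
Total capital V = 36.44 + 2.84 + 32.27 = 71.55.
Equity: weight = 36.44/71.55 = 0.5093; cost = 15.3%.
Preferred: weight = 2.84/71.55 = 0.0397; cost = 4.0481%.
Revolver drawn: weight = 32.27/71.55 = 0.4510; after-tax cost = 4.93% × (1 − 26%) = 3.6482%.
WACC = 0.5093 × 15.3000% + 0.0397 × 4.0481% + 0.4510 × 3.6482% = 9.5983%.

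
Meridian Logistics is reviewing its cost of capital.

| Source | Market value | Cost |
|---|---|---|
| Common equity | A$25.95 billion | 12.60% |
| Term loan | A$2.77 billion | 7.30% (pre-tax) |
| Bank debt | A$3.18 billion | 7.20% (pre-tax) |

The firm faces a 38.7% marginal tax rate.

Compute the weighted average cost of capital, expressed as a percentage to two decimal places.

11.08%

Total capital V = 25.95 + 2.77 + 3.18 = 31.9.
Equity: weight = 25.95/31.9 = 0.8135; cost = 12.6%.
Term loan: weight = 2.77/31.9 = 0.0868; after-tax cost = 7.3% × (1 − 38.7%) = 4.4749%.
Bank debt: weight = 3.18/31.9 = 0.0997; after-tax cost = 7.2% × (1 − 38.7%) = 4.4136%.
WACC = 0.8135 × 12.6000% + 0.0868 × 4.4749% + 0.0997 × 4.4136% = 11.0784%.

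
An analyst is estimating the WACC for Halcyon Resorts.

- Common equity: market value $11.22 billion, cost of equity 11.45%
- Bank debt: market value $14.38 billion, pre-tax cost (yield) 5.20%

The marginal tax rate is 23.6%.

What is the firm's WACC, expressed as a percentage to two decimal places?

7.25%

Total capital V = 11.22 + 14.38 = 25.6.
Equity: weight = 11.22/25.6 = 0.4383; cost = 11.45%.
Bank debt: weight = 14.38/25.6 = 0.5617; after-tax cost = 5.2% × (1 − 23.6%) = 3.9728%.
WACC = 0.4383 × 11.4500% + 0.5617 × 3.9728% = 7.2499%.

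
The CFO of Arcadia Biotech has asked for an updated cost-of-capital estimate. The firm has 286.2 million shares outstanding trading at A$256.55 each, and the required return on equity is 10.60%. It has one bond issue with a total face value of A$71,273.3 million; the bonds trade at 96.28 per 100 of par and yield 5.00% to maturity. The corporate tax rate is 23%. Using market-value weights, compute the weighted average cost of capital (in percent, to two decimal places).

7.34%

Market value of equity E = 256.55 × 286.2m = 73424.61m. Market value of debt D = 71273.3m × 96.28/100 = 68621.93324m.
Total capital V = 73424.61 + 68621.93324 = 142046.54324.
Equity: weight = 73424.61/142046.54324 = 0.5169; cost = 10.6%.
Bonds outstanding: weight = 68621.93324/142046.54324 = 0.4831; after-tax cost = 5% × (1 − 23%) = 3.8500%.
WACC = 0.5169 × 10.6000% + 0.4831 × 3.8500% = 7.3391%.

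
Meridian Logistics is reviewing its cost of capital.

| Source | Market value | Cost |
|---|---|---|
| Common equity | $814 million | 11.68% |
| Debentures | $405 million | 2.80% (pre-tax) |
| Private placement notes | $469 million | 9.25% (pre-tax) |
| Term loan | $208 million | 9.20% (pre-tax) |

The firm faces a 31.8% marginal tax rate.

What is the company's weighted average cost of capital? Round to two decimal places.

7.67%

Total capital V = 814 + 405 + 469 + 208 = 1896.
Equity: weight = 814/1896 = 0.4293; cost = 11.68%.
Debentures: weight = 405/1896 = 0.2136; after-tax cost = 2.8% × (1 − 31.8%) = 1.9096%.
Private placement notes: weight = 469/1896 = 0.2474; after-tax cost = 9.25% × (1 − 31.8%) = 6.3085%.
Term loan: weight = 208/1896 = 0.1097; after-tax cost = 9.2% × (1 − 31.8%) = 6.2744%.
WACC = 0.4293 × 11.6800% + 0.2136 × 1.9096% + 0.2474 × 6.3085% + 0.1097 × 6.2744% = 7.6712%.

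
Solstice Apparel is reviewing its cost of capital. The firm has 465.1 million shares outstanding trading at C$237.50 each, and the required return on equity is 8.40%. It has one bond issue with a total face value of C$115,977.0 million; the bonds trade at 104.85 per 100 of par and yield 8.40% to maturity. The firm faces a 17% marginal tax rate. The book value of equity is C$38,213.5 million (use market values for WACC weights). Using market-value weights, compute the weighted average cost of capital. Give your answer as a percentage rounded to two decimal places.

Market value of equity E = 237.5 × 465.1m = 110461.25m. Market value of debt D = 115977m × 104.85/100 = 121601.8845m.
Total capital V = 110461.25 + 121601.8845 = 232063.1345.
Equity: weight = 110461.25/232063.1345 = 0.4760; cost = 8.4%.
Bonds outstanding: weight = 121601.8845/232063.1345 = 0.5240; after-tax cost = 8.4% × (1 − 17%) = 6.9720%.
WACC = 0.4760 × 8.4000% + 0.5240 × 6.9720% = 7.6517%.

7.65%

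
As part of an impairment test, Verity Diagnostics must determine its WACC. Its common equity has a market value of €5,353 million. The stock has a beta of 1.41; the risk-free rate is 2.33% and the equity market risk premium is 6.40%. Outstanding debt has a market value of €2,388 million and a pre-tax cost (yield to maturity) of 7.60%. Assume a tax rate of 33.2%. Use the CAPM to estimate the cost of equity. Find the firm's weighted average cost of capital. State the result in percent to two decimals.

9.42%

Cost of equity via CAPM: Re = 2.33% + 1.41 × 6.4% = 11.3540%.
Total capital V = 5353 + 2388 = 7741.
Equity: weight = 5353/7741 = 0.6915; cost = 11.354%.
Debt: weight = 2388/7741 = 0.3085; after-tax cost = 7.6% × (1 − 33.2%) = 5.0768%.
WACC = 0.6915 × 11.3540% + 0.3085 × 5.0768% = 9.4176%.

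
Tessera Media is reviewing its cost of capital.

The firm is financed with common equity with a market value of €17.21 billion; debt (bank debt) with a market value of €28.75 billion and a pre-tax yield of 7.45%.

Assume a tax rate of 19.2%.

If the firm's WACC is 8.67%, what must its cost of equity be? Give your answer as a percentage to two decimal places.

13.10%

Total capital V = 17.21 + 28.75 = 45.96.
Equity weight = 17.21/45.96 = 0.3745.
Bank debt weight = 28.75/45.96 = 0.6255.
Debt contribution = 0.6255 × 7.45% × (1 − 19.2%) = 3.7655%.
Required equity contribution = 8.67% − 3.7655% = 4.9045%.
Re = 4.9045% / 0.3745 = 13.0976%.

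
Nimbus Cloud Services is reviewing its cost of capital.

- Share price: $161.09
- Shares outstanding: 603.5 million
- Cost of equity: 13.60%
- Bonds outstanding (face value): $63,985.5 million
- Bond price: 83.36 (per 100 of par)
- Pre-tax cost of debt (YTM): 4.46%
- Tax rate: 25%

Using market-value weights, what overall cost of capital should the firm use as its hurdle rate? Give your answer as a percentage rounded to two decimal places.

9.97%

Market value of equity E = 161.09 × 603.5m = 97217.815m. Market value of debt D = 63985.5m × 83.36/100 = 53338.3128m.
Total capital V = 97217.815 + 53338.3128 = 150556.1278.
Equity: weight = 97217.815/150556.1278 = 0.6457; cost = 13.6%.
Bonds outstanding: weight = 53338.3128/150556.1278 = 0.3543; after-tax cost = 4.46% × (1 − 25%) = 3.3450%.
WACC = 0.6457 × 13.6000% + 0.3543 × 3.3450% = 9.9669%.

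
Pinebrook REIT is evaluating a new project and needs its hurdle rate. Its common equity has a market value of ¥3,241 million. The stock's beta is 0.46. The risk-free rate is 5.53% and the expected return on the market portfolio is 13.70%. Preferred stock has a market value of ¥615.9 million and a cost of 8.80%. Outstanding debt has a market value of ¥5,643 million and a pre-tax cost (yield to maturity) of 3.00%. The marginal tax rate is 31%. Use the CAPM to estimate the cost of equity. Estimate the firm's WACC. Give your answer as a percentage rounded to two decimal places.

Market risk premium = 13.7% − 5.53% = 8.17%.
Cost of equity via CAPM: Re = 5.53% + 0.46 × 8.17% = 9.2882%.
Total capital V = 3241 + 615.9 + 5643 = 9499.9.
Equity: weight = 3241/9499.9 = 0.3412; cost = 9.2882%.
Preferred: weight = 615.9/9499.9 = 0.0648; cost = 8.8%.
Debt: weight = 5643/9499.9 = 0.5940; after-tax cost = 3% × (1 − 31%) = 2.0700%.
WACC = 0.3412 × 9.2882% + 0.0648 × 8.8000% + 0.5940 × 2.0700% = 4.9689%.

4.97%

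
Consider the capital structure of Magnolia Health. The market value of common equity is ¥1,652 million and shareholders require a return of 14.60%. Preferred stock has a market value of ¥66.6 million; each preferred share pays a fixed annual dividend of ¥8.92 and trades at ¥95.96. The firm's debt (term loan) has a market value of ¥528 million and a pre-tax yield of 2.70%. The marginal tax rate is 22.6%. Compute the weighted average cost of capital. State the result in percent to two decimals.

11.50%

Cost of preferred: Rp = 8.92 / 95.96 = 9.2955%.
Total capital V = 1652 + 66.6 + 528 = 2246.6.
Equity: weight = 1652/2246.6 = 0.7353; cost = 14.6%.
Preferred: weight = 66.6/2246.6 = 0.0296; cost = 9.2955%.
Term loan: weight = 528/2246.6 = 0.2350; after-tax cost = 2.7% × (1 − 22.6%) = 2.0898%.
WACC = 0.7353 × 14.6000% + 0.0296 × 9.2955% + 0.2350 × 2.0898% = 11.5026%.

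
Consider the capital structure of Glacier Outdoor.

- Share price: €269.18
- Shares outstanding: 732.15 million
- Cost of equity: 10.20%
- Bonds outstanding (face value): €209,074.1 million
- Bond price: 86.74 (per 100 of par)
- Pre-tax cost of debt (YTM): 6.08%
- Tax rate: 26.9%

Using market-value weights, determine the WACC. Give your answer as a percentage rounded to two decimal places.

Market value of equity E = 269.18 × 732.15m = 197080.137m. Market value of debt D = 209074.1m × 86.74/100 = 181350.87434m.
Total capital V = 197080.137 + 181350.87434 = 378431.01134.
Equity: weight = 197080.137/378431.01134 = 0.5208; cost = 10.2%.
Bonds outstanding: weight = 181350.87434/378431.01134 = 0.4792; after-tax cost = 6.08% × (1 − 26.9%) = 4.4445%.
WACC = 0.5208 × 10.2000% + 0.4792 × 4.4445% = 7.4419%.

7.44%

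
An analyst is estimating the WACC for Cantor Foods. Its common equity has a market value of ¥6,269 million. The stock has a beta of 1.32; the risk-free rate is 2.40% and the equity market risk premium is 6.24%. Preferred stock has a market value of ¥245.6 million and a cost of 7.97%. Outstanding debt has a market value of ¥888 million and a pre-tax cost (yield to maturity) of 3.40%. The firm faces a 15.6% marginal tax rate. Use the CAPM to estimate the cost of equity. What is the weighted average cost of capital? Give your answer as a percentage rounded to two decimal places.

9.62%

Cost of equity via CAPM: Re = 2.4% + 1.32 × 6.24% = 10.6368%.
Total capital V = 6269 + 245.6 + 888 = 7402.6.
Equity: weight = 6269/7402.6 = 0.8469; cost = 10.6368%.
Preferred: weight = 245.6/7402.6 = 0.0332; cost = 7.97%.
Debt: weight = 888/7402.6 = 0.1200; after-tax cost = 3.4% × (1 − 15.6%) = 2.8696%.
WACC = 0.8469 × 10.6368% + 0.0332 × 7.9700% + 0.1200 × 2.8696% = 9.6166%.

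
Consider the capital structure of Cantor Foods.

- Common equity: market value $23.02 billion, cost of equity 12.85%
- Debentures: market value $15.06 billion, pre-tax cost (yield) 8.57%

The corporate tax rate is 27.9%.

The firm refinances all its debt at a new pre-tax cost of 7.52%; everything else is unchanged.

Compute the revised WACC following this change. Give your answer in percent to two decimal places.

9.91%

After the change:
Total capital V = 23.02 + 15.06 = 38.08.
Equity: weight = 23.02/38.08 = 0.6045; cost = 12.85%.
Debentures: weight = 15.06/38.08 = 0.3955; after-tax cost = 7.52% × (1 − 27.9%) = 5.4219%.
WACC = 0.6045 × 12.8500% + 0.3955 × 5.4219% = 9.9123%.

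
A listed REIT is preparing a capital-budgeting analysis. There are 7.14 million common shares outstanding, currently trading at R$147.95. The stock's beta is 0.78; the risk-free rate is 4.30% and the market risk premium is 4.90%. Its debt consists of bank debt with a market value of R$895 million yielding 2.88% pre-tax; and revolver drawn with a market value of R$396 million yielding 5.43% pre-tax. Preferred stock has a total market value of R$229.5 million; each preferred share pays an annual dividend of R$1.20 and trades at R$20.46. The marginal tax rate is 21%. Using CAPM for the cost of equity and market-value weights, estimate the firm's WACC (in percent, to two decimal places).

Cost of equity via CAPM: Re = 4.3% + 0.78 × 4.9% = 8.1220%.
Cost of preferred: Rp = 1.2 / 20.46 = 5.8651%.
Market value of equity E = 147.95 × 7.14m = 1056.363m.
Total capital V = 1056.363 + 229.5 + 895 + 396 = 2576.863.
Equity: weight = 1056.363/2576.863 = 0.4099; cost = 8.122%.
Preferred: weight = 229.5/2576.863 = 0.0891; cost = 5.8651%.
Bank debt: weight = 895/2576.863 = 0.3473; after-tax cost = 2.88% × (1 − 21%) = 2.2752%.
Revolver drawn: weight = 396/2576.863 = 0.1537; after-tax cost = 5.43% × (1 − 21%) = 4.2897%.
WACC = 0.4099 × 8.1220% + 0.0891 × 5.8651% + 0.3473 × 2.2752% + 0.1537 × 4.2897% = 5.3013%.

5.30%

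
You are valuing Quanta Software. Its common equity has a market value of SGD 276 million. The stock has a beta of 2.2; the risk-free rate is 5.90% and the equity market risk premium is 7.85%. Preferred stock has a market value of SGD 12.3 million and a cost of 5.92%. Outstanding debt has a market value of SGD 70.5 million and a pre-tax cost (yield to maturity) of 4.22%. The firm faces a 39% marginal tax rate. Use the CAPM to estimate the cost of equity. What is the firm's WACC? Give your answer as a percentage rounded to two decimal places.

18.53%

Cost of equity via CAPM: Re = 5.9% + 2.2 × 7.85% = 23.1700%.
Total capital V = 276 + 12.3 + 70.5 = 358.8.
Equity: weight = 276/358.8 = 0.7692; cost = 23.17%.
Preferred: weight = 12.3/358.8 = 0.0343; cost = 5.92%.
Debt: weight = 70.5/358.8 = 0.1965; after-tax cost = 4.22% × (1 − 39%) = 2.5742%.
WACC = 0.7692 × 23.1700% + 0.0343 × 5.9200% + 0.1965 × 2.5742% = 18.5318%.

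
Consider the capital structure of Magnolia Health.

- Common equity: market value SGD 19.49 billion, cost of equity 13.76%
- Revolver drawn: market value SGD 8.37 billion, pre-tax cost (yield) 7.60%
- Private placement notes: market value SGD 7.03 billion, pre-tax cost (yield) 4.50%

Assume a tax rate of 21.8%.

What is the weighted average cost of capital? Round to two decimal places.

9.82%

Total capital V = 19.49 + 8.37 + 7.03 = 34.89.
Equity: weight = 19.49/34.89 = 0.5586; cost = 13.76%.
Revolver drawn: weight = 8.37/34.89 = 0.2399; after-tax cost = 7.6% × (1 − 21.8%) = 5.9432%.
Private placement notes: weight = 7.03/34.89 = 0.2015; after-tax cost = 4.5% × (1 − 21.8%) = 3.5190%.
WACC = 0.5586 × 13.7600% + 0.2399 × 5.9432% + 0.2015 × 3.5190% = 9.8213%.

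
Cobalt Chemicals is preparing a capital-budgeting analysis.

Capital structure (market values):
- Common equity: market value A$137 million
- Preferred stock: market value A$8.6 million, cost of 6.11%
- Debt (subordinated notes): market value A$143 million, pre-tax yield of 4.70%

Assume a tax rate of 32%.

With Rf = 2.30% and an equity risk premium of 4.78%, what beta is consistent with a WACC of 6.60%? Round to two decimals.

Total capital V = 137 + 8.6 + 143 = 288.6.
Equity weight = 137/288.6 = 0.4747.
Preferred weight = 8.6/288.6 = 0.0298.
Subordinated notes weight = 143/288.6 = 0.4955.
Debt contribution = 0.4955 × 4.7% × (1 − 32%) = 1.5836%.
Preferred contribution = 0.0298 × 6.11% = 0.1821%.
Required equity contribution = 6.6% − 1.7657% = 4.8343%  ⇒  Re = 10.1838%.
CAPM: 10.1838% = 2.3% + β × 4.78%  ⇒  β = 1.6493.

1.65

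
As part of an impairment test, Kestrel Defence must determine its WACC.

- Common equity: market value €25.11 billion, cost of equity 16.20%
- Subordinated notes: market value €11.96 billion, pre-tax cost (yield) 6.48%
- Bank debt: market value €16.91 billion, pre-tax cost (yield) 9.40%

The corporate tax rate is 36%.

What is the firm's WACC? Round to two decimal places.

Total capital V = 25.11 + 11.96 + 16.91 = 53.98.
Equity: weight = 25.11/53.98 = 0.4652; cost = 16.2%.
Subordinated notes: weight = 11.96/53.98 = 0.2216; after-tax cost = 6.48% × (1 − 36%) = 4.1472%.
Bank debt: weight = 16.91/53.98 = 0.3133; after-tax cost = 9.4% × (1 − 36%) = 6.0160%.
WACC = 0.4652 × 16.2000% + 0.2216 × 4.1472% + 0.3133 × 6.0160% = 10.3393%.

10.34%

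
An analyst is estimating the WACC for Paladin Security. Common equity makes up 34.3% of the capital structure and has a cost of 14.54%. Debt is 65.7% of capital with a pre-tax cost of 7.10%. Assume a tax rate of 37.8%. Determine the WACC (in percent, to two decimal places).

After-tax cost of debt = 7.1% × (1 − 37.8%) = 4.4162%.
WACC = 0.343 × 14.5400% + 0.657 × 4.4162% = 7.8887%.

7.89%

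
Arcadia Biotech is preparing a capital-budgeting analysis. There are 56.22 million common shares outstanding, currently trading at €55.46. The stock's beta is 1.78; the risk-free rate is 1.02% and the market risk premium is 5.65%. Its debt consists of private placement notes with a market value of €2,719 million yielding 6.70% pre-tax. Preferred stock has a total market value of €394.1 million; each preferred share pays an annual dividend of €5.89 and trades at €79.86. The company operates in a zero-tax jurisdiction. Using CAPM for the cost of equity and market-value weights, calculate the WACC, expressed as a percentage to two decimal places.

Cost of equity via CAPM: Re = 1.02% + 1.78 × 5.65% = 11.0770%.
Cost of preferred: Rp = 5.89 / 79.86 = 7.3754%.
Market value of equity E = 55.46 × 56.22m = 3117.9612m.
Total capital V = 3117.9612 + 394.1 + 2719 = 6231.0612.
Equity: weight = 3117.9612/6231.0612 = 0.5004; cost = 11.077%.
Preferred: weight = 394.1/6231.0612 = 0.0632; cost = 7.3754%.
Private placement notes: weight = 2719/6231.0612 = 0.4364; after-tax cost = 6.7% × (1 − 0%) = 6.7000%.
WACC = 0.5004 × 11.0770% + 0.0632 × 7.3754% + 0.4364 × 6.7000% = 8.9329%.

8.93%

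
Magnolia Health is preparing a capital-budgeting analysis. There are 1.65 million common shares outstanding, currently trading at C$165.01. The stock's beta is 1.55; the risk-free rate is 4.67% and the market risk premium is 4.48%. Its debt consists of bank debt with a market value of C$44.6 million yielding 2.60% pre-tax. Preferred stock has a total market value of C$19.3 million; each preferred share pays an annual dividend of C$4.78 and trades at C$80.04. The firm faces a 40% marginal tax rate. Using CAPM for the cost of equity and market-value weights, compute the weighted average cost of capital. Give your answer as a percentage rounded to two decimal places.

Cost of equity via CAPM: Re = 4.67% + 1.55 × 4.48% = 11.6140%.
Cost of preferred: Rp = 4.78 / 80.04 = 5.9720%.
Market value of equity E = 165.01 × 1.65m = 272.2665m.
Total capital V = 272.2665 + 19.3 + 44.6 = 336.1665.
Equity: weight = 272.2665/336.1665 = 0.8099; cost = 11.614%.
Preferred: weight = 19.3/336.1665 = 0.0574; cost = 5.972%.
Bank debt: weight = 44.6/336.1665 = 0.1327; after-tax cost = 2.6% × (1 − 40%) = 1.5600%.
WACC = 0.8099 × 11.6140% + 0.0574 × 5.9720% + 0.1327 × 1.5600% = 9.9562%.

9.96%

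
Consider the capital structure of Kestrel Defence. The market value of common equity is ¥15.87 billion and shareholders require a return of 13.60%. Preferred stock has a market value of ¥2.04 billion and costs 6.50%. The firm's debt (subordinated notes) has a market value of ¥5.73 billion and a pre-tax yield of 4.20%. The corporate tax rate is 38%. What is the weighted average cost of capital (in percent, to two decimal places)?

Total capital V = 15.87 + 2.04 + 5.73 = 23.64.
Equity: weight = 15.87/23.64 = 0.6713; cost = 13.6%.
Preferred: weight = 2.04/23.64 = 0.0863; cost = 6.5%.
Subordinated notes: weight = 5.73/23.64 = 0.2424; after-tax cost = 4.2% × (1 − 38%) = 2.6040%.
WACC = 0.6713 × 13.6000% + 0.0863 × 6.5000% + 0.2424 × 2.6040% = 10.3220%.

10.32%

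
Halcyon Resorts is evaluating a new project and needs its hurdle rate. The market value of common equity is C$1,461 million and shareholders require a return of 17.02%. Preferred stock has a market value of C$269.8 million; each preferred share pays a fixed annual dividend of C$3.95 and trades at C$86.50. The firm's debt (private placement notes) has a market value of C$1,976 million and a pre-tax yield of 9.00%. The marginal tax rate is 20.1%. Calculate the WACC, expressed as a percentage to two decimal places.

Cost of preferred: Rp = 3.95 / 86.5 = 4.5665%.
Total capital V = 1461 + 269.8 + 1976 = 3706.8.
Equity: weight = 1461/3706.8 = 0.3941; cost = 17.02%.
Preferred: weight = 269.8/3706.8 = 0.0728; cost = 4.5665%.
Private placement notes: weight = 1976/3706.8 = 0.5331; after-tax cost = 9% × (1 − 20.1%) = 7.1910%.
WACC = 0.3941 × 17.0200% + 0.0728 × 4.5665% + 0.5331 × 7.1910% = 10.8740%.

10.87%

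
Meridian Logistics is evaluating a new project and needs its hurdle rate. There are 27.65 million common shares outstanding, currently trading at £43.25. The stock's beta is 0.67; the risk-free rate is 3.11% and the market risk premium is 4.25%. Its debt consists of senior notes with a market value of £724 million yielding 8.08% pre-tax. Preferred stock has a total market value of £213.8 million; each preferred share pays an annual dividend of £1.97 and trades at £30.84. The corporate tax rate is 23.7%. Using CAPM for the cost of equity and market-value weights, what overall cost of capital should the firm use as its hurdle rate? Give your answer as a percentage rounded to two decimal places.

Cost of equity via CAPM: Re = 3.11% + 0.67 × 4.25% = 5.9575%.
Cost of preferred: Rp = 1.97 / 30.84 = 6.3878%.
Market value of equity E = 43.25 × 27.65m = 1195.8625m.
Total capital V = 1195.8625 + 213.8 + 724 = 2133.6625.
Equity: weight = 1195.8625/2133.6625 = 0.5605; cost = 5.9575%.
Preferred: weight = 213.8/2133.6625 = 0.1002; cost = 6.3878%.
Senior notes: weight = 724/2133.6625 = 0.3393; after-tax cost = 8.08% × (1 − 23.7%) = 6.1650%.
WACC = 0.5605 × 5.9575% + 0.1002 × 6.3878% + 0.3393 × 6.1650% = 6.0710%.

6.07%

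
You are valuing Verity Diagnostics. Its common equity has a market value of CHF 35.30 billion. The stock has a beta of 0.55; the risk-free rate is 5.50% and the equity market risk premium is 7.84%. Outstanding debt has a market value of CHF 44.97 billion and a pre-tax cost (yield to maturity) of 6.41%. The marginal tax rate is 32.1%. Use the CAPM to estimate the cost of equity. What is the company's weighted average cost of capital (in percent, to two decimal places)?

6.75%

Cost of equity via CAPM: Re = 5.5% + 0.55 × 7.84% = 9.8120%.
Total capital V = 35.3 + 44.97 = 80.27.
Equity: weight = 35.3/80.27 = 0.4398; cost = 9.812%.
Debt: weight = 44.97/80.27 = 0.5602; after-tax cost = 6.41% × (1 − 32.1%) = 4.3524%.
WACC = 0.4398 × 9.8120% + 0.5602 × 4.3524% = 6.7533%.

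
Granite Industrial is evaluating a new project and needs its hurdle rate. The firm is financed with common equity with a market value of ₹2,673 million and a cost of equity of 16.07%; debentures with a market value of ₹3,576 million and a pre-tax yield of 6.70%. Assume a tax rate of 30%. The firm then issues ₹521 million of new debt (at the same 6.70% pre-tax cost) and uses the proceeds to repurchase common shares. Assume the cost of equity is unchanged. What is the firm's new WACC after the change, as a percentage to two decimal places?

After the change:
Total capital V = 2152 + 4097 = 6249.
Equity: weight = 2152/6249 = 0.3444; cost = 16.07%.
Debentures: weight = 4097/6249 = 0.6556; after-tax cost = 6.7% × (1 − 30%) = 4.6900%.
WACC = 0.3444 × 16.0700% + 0.6556 × 4.6900% = 8.6090%.

8.61%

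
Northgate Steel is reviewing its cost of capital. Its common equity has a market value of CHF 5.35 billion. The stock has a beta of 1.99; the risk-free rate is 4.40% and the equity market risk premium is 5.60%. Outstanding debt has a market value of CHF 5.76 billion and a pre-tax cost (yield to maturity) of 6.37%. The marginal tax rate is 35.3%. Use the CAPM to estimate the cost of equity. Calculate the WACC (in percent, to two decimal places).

Cost of equity via CAPM: Re = 4.4% + 1.99 × 5.6% = 15.5440%.
Total capital V = 5.35 + 5.76 = 11.11.
Equity: weight = 5.35/11.11 = 0.4815; cost = 15.544%.
Debt: weight = 5.76/11.11 = 0.5185; after-tax cost = 6.37% × (1 − 35.3%) = 4.1214%.
WACC = 0.4815 × 15.5440% + 0.5185 × 4.1214% = 9.6219%.

9.62%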